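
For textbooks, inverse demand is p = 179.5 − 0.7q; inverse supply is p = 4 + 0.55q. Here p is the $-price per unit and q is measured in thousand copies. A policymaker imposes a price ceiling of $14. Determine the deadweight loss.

Competitive equilibrium: 179.5 − 0.7q = 4 + 0.55q → q* = 140.4, p* = 81.22.
At the ceiling p = 14, quantity supplied = (14 − 4)/0.55 = 18.1818.
Willingness to pay at q' = 18.1818: 179.5 − 0.7·18.1818 = 166.7727.
Δq = 140.4 − 18.1818 = 122.2182; wedge = 166.7727 − 14 = 152.7727.
Deadweight loss = ½ × 122.2182 × 152.7727 = $9335.80 thousand.

$9335.80 thousand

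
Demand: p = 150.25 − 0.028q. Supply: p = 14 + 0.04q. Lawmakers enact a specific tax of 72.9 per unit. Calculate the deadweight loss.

39076.54

Competitive equilibrium: 150.25 − 0.028q = 14 + 0.04q → q* = 2003.67647, p* = 94.14706.
With the tax, the buyer price exceeds the seller price by 72.9: (150.25 − 0.028q) − (14 + 0.04q) = 72.9 → q' = 931.61765.
Δq = 2003.67647 − 931.61765 = 1072.05882; the wedge equals the tax, 72.9.
DWL = ½ × 1072.05882 × 72.9 = 39076.54.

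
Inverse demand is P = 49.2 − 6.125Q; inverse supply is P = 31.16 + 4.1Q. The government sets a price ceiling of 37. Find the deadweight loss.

0.59

Competitive equilibrium: 49.2 − 6.125Q = 31.16 + 4.1Q → Q* = 1.7643, P* = 38.3936.
At the ceiling P = 37, quantity supplied = (37 − 31.16)/4.1 = 1.4244.
Willingness to pay at Q' = 1.4244: 49.2 − 6.125·1.4244 = 40.4756.
ΔQ = 1.7643 − 1.4244 = 0.3399; wedge = 40.4756 − 37 = 3.4756.
The triangle = ½ × 0.3399 × 3.4756 = 0.59.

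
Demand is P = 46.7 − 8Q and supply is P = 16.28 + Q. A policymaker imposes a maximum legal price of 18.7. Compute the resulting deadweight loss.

Competitive equilibrium: 46.7 − 8Q = 16.28 + Q → Q* = 3.38, P* = 19.66.
At the ceiling P = 18.7, quantity supplied = (18.7 − 16.28)/1 = 2.42.
Willingness to pay at Q' = 2.42: 46.7 − 8·2.42 = 27.34.
ΔQ = 3.38 − 2.42 = 0.96; wedge = 27.34 − 18.7 = 8.64.
Deadweight loss = ½ × 0.96 × 8.64 = 4.15.

4.15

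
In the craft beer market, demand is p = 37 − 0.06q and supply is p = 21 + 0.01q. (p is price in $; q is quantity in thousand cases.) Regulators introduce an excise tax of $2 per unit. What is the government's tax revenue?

$400 thousand

Competitive equilibrium: 37 − 0.06q = 21 + 0.01q → q* = 228.5714, p* = 23.2857.
With the tax, the buyer price exceeds the seller price by 2: (37 − 0.06q) − (21 + 0.01q) = 2 → q' = 200.
Tax revenue = 2 × 200 = $400 thousand.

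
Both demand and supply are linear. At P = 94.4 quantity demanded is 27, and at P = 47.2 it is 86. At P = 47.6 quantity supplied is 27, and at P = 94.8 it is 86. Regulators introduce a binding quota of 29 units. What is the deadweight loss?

Demand slope = (47.2 − 94.4)/(86 − 27) = −0.8, so P = 116 − 0.8Q.
Supply slope = (94.8 − 47.6)/(86 − 27) = 0.8, so P = 26 + 0.8Q.
Competitive equilibrium: 116 − 0.8Q = 26 + 0.8Q → Q* = 56.25, P* = 71.
At Q = 29: demand price = 116 − 0.8·29 = 92.8; supply price = 26 + 0.8·29 = 49.2.
ΔQ = 56.25 − 29 = 27.25; wedge = 92.8 − 49.2 = 43.6.
The triangle = ½ × 27.25 × 43.6 = 594.05.

594.05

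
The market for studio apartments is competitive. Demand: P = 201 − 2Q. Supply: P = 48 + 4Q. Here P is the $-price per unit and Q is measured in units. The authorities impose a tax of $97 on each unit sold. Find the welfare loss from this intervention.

Competitive equilibrium: 201 − 2Q = 48 + 4Q → Q* = 25.5, P* = 150.
With the tax, the buyer price exceeds the seller price by 97: (201 − 2Q) − (48 + 4Q) = 97 → Q' = 9.3333.
ΔQ = 25.5 − 9.3333 = 16.1667; the wedge equals the tax, 97.
DWL = ½ × 16.1667 × 97 = $784.08.

$784.08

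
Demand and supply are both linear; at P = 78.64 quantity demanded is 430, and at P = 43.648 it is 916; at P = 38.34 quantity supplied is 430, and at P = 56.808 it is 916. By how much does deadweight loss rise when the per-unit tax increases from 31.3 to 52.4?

8027.59

Demand slope = (43.648 − 78.64)/(916 − 430) = −0.072, so P = 109.6 − 0.072Q.
Supply slope = (56.808 − 38.34)/(916 − 430) = 0.038, so P = 22 + 0.038Q.
Competitive equilibrium: 109.6 − 0.072Q = 22 + 0.038Q → Q* = 796.3636, P* = 52.2618.
For a per-unit tax t: ΔQ = t/0.11, so DWL = ½·t·(t/0.11) = t²/0.22.
At t = 31.3: DWL = 4453.136. At t = 52.4: DWL = 12480.727.
Increase = 12480.727 − 4453.136 = 8027.59.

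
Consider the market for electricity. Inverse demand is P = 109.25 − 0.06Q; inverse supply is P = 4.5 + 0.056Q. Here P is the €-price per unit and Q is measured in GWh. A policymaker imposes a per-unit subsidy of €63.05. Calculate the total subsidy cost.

Competitive equilibrium: 109.25 − 0.06Q = 4.5 + 0.056Q → Q* = 903.01724, P* = 55.06897.
The subsidy lowers effective supply by 63.05: P = 0.056Q − 58.55.
New quantity: 109.25 − 0.06Q = 0.056Q − 58.55 → Q' = 1446.55172.
Total subsidy cost = 63.05 × 1446.55172 = €91205.09.

€91205.09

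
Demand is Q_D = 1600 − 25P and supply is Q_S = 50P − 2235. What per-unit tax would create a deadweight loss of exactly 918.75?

In inverse form: demand P = 64 − 0.04Q, supply P = 44.7 + 0.02Q.
Competitive equilibrium: 64 − 0.04Q = 44.7 + 0.02Q → Q* = 321.6667, P* = 51.1333.
A tax t gives ΔQ = t/0.06 and wedge t, so DWL = t²/0.12.
t²/0.12 = 918.75 → t² = 110.25 → t = 10.5.

10.5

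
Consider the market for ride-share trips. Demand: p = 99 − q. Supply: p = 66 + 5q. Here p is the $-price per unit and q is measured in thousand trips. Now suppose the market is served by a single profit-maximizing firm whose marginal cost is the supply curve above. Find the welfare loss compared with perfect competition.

Competitive equilibrium: 99 − q = 66 + 5q → q* = 5.5, p* = 93.5.
Marginal revenue: MR = 99 − 2q. Set MR = MC: 99 − 2q = 66 + 5q → q_m = 4.7143.
Price p_m = 99 − 1·4.7143 = 94.2857; MC(q_m) = 66 + 5·4.7143 = 89.5715.
Competitive q* = 5.5, so Δq = 0.7857; wedge = 94.2857 − 89.5715 = 4.7142.
DWL = ½ × 0.7857 × 4.7142 = $1.85 thousand.

$1.85 thousand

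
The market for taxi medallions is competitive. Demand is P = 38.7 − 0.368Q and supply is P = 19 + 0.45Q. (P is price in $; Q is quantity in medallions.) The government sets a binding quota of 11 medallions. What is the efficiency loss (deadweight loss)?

Competitive equilibrium: 38.7 − 0.368Q = 19 + 0.45Q → Q* = 24.0831, P* = 29.8374.
At Q = 11: demand price = 38.7 − 0.368·11 = 34.652; supply price = 19 + 0.45·11 = 23.95.
ΔQ = 24.0831 − 11 = 13.0831; wedge = 34.652 − 23.95 = 10.702.
DWL = ½ × 13.0831 × 10.702 = $70.01.

$70.01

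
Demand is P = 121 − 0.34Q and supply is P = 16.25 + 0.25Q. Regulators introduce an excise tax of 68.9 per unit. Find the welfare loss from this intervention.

Competitive equilibrium: 121 − 0.34Q = 16.25 + 0.25Q → Q* = 177.5424, P* = 60.6356.
With the tax, the buyer price exceeds the seller price by 68.9: (121 − 0.34Q) − (16.25 + 0.25Q) = 68.9 → Q' = 60.7627.
ΔQ = 177.5424 − 60.7627 = 116.7797; the wedge equals the tax, 68.9.
Welfare loss = ½ × 116.7797 × 68.9 = 4023.06.

4023.06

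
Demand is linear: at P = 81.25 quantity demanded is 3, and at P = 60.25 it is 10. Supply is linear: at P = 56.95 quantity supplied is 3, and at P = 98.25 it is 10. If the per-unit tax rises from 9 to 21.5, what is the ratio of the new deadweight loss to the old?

5.707

Demand slope = (60.25 − 81.25)/(10 − 3) = −3, so P = 90.25 − 3Q.
Supply slope = (98.25 − 56.95)/(10 − 3) = 5.9, so P = 39.25 + 5.9Q.
Competitive equilibrium: 90.25 − 3Q = 39.25 + 5.9Q → Q* = 5.7303, P* = 73.059.
For a per-unit tax t: ΔQ = t/8.9, so DWL = ½·t·(t/8.9) = t²/17.8.
At t = 9: DWL = 4.551. At t = 21.5: DWL = 25.969.
Ratio = (21.5/9)² = 5.707.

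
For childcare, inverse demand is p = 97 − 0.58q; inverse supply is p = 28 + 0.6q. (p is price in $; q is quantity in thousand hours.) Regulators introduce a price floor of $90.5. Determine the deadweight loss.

Competitive equilibrium: 97 − 0.58q = 28 + 0.6q → q* = 58.4746, p* = 63.0847.
At the floor p = 90.5, quantity demanded = (97 − 90.5)/0.58 = 11.2069.
Sellers' marginal cost at q' = 11.2069: 28 + 0.6·11.2069 = 34.7241.
Δq = 58.4746 − 11.2069 = 47.2677; wedge = 90.5 − 34.7241 = 55.7759.
Welfare loss = ½ × 47.2677 × 55.7759 = $1318.20 thousand.

$1318.20 thousand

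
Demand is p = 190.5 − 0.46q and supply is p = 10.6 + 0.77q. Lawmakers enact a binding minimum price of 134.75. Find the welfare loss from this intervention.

Competitive equilibrium: 190.5 − 0.46q = 10.6 + 0.77q → q* = 146.2602, p* = 123.2203.
At the floor p = 134.75, quantity demanded = (190.5 − 134.75)/0.46 = 121.1957.
Sellers' marginal cost at q' = 121.1957: 10.6 + 0.77·121.1957 = 103.9207.
Δq = 146.2602 − 121.1957 = 25.0645; wedge = 134.75 − 103.9207 = 30.8293.
The triangle = ½ × 25.0645 × 30.8293 = 386.36.

386.36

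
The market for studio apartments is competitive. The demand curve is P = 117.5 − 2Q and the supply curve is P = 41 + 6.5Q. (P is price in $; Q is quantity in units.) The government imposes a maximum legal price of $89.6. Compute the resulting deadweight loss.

Competitive equilibrium: 117.5 − 2Q = 41 + 6.5Q → Q* = 9, P* = 99.5.
At the ceiling P = 89.6, quantity supplied = (89.6 − 41)/6.5 = 7.4769.
Willingness to pay at Q' = 7.4769: 117.5 − 2·7.4769 = 102.5462.
ΔQ = 9 − 7.4769 = 1.5231; wedge = 102.5462 − 89.6 = 12.9462.
Welfare loss = ½ × 1.5231 × 12.9462 = $9.86.

$9.86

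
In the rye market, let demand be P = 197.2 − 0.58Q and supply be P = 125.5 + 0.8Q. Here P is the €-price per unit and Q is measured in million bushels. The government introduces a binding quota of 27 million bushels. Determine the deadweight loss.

€429.75 million

Competitive equilibrium: 197.2 − 0.58Q = 125.5 + 0.8Q → Q* = 51.9565, P* = 167.0652.
At Q = 27: demand price = 197.2 − 0.58·27 = 181.54; supply price = 125.5 + 0.8·27 = 147.1.
ΔQ = 51.9565 − 27 = 24.9565; wedge = 181.54 − 147.1 = 34.44.
Welfare loss = ½ × 24.9565 × 34.44 = €429.75 million.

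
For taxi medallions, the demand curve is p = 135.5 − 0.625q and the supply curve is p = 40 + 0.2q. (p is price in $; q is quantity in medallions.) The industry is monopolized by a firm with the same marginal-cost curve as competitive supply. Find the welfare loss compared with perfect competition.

Competitive equilibrium: 135.5 − 0.625q = 40 + 0.2q → q* = 115.7576, p* = 63.1515.
Marginal revenue: MR = 135.5 − 1.25q. Set MR = MC: 135.5 − 1.25q = 40 + 0.2q → q_m = 65.8621.
Price p_m = 135.5 − 0.625·65.8621 = 94.3362; MC(q_m) = 40 + 0.2·65.8621 = 53.1724.
Competitive q* = 115.7576, so Δq = 49.8955; wedge = 94.3362 − 53.1724 = 41.1638.
The triangle = ½ × 49.8955 × 41.1638 = $1026.94.

$1026.94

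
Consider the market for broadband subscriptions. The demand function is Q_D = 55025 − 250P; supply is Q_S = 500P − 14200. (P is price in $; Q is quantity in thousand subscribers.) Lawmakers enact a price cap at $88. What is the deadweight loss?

In inverse form: demand P = 220.1 − 0.004Q, supply P = 28.4 + 0.002Q.
Competitive equilibrium: 220.1 − 0.004Q = 28.4 + 0.002Q → Q* = 31950, P* = 92.3.
At the ceiling P = 88, quantity supplied = (88 − 28.4)/0.002 = 29800.
Willingness to pay at Q' = 29800: 220.1 − 0.004·29800 = 100.9.
ΔQ = 31950 − 29800 = 2150; wedge = 100.9 − 88 = 12.9.
The triangle = ½ × 2150 × 12.9 = $13867.50 thousand.

$13867.50 thousand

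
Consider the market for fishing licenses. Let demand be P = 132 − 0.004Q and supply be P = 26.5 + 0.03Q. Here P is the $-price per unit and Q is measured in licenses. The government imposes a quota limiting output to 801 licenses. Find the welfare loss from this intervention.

$90081.86

Competitive equilibrium: 132 − 0.004Q = 26.5 + 0.03Q → Q* = 3102.9412, P* = 119.5882.
At Q = 801: demand price = 132 − 0.004·801 = 128.796; supply price = 26.5 + 0.03·801 = 50.53.
ΔQ = 3102.9412 − 801 = 2301.9412; wedge = 128.796 − 50.53 = 78.266.
The triangle = ½ × 2301.9412 × 78.266 = $90081.86.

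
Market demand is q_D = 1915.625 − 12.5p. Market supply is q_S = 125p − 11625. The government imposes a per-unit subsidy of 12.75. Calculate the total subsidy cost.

10576.70

In inverse form: demand p = 153.25 − 0.08q, supply p = 93 + 0.008q.
Competitive equilibrium: 153.25 − 0.08q = 93 + 0.008q → q* = 684.65909, p* = 98.47727.
The subsidy lowers effective supply by 12.75: p = 80.25 + 0.008q.
New quantity: 153.25 − 0.08q = 80.25 + 0.008q → q' = 829.54545.
Total subsidy cost = 12.75 × 829.54545 = 10576.70.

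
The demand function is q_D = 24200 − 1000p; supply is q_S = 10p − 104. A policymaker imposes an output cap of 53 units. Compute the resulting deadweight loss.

353.23

In inverse form: demand p = 24.2 − 0.001q, supply p = 10.4 + 0.1q.
Competitive equilibrium: 24.2 − 0.001q = 10.4 + 0.1q → q* = 136.6337, p* = 24.0634.
At q = 53: demand price = 24.2 − 0.001·53 = 24.147; supply price = 10.4 + 0.1·53 = 15.7.
Δq = 136.6337 − 53 = 83.6337; wedge = 24.147 − 15.7 = 8.447.
Welfare loss = ½ × 83.6337 × 8.447 = 353.23.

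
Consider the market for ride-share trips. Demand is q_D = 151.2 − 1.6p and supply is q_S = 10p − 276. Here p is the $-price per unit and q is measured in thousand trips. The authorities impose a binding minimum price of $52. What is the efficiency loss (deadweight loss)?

$213.63 thousand

In inverse form: demand p = 94.5 − 0.625q, supply p = 27.6 + 0.1q.
Competitive equilibrium: 94.5 − 0.625q = 27.6 + 0.1q → q* = 92.2759, p* = 36.8276.
At the floor p = 52, quantity demanded = (94.5 − 52)/0.625 = 68.
Sellers' marginal cost at q' = 68: 27.6 + 0.1·68 = 34.4.
Δq = 92.2759 − 68 = 24.2759; wedge = 52 − 34.4 = 17.6.
Deadweight loss = ½ × 24.2759 × 17.6 = $213.63 thousand.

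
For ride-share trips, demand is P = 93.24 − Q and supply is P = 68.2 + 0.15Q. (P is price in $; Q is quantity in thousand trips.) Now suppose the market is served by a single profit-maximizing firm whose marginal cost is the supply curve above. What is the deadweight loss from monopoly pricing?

$58.97 thousand

Competitive equilibrium: 93.24 − Q = 68.2 + 0.15Q → Q* = 21.7739, P* = 71.4661.
Marginal revenue: MR = 93.24 − 2Q. Set MR = MC: 93.24 − 2Q = 68.2 + 0.15Q → Q_m = 11.6465.
Price P_m = 93.24 − 1·11.6465 = 81.5935; MC(Q_m) = 68.2 + 0.15·11.6465 = 69.947.
Competitive Q* = 21.7739, so ΔQ = 10.1274; wedge = 81.5935 − 69.947 = 11.6465.
Welfare loss = ½ × 10.1274 × 11.6465 = $58.97 thousand.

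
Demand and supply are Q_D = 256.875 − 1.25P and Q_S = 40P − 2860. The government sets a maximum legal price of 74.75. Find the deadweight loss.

In inverse form: demand P = 205.5 − 0.8Q, supply P = 71.5 + 0.025Q.
Competitive equilibrium: 205.5 − 0.8Q = 71.5 + 0.025Q → Q* = 162.4242, P* = 75.5606.
At the ceiling P = 74.75, quantity supplied = (74.75 − 71.5)/0.025 = 130.
Willingness to pay at Q' = 130: 205.5 − 0.8·130 = 101.5.
ΔQ = 162.4242 − 130 = 32.4242; wedge = 101.5 − 74.75 = 26.75.
Deadweight loss = ½ × 32.4242 × 26.75 = 433.67.

433.67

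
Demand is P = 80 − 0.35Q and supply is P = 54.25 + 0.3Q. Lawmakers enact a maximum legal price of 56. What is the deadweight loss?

Competitive equilibrium: 80 − 0.35Q = 54.25 + 0.3Q → Q* = 39.6154, P* = 66.1346.
At the ceiling P = 56, quantity supplied = (56 − 54.25)/0.3 = 5.8333.
Willingness to pay at Q' = 5.8333: 80 − 0.35·5.8333 = 77.9583.
ΔQ = 39.6154 − 5.8333 = 33.7821; wedge = 77.9583 − 56 = 21.9583.
DWL = ½ × 33.7821 × 21.9583 = 370.90.

370.90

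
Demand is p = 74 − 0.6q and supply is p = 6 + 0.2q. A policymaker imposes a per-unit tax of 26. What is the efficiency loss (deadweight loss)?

Competitive equilibrium: 74 − 0.6q = 6 + 0.2q → q* = 85, p* = 23.
With the tax, the buyer price exceeds the seller price by 26: (74 − 0.6q) − (6 + 0.2q) = 26 → q' = 52.5.
Δq = 85 − 52.5 = 32.5; the wedge equals the tax, 26.
Welfare loss = ½ × 32.5 × 26 = 422.50.

422.50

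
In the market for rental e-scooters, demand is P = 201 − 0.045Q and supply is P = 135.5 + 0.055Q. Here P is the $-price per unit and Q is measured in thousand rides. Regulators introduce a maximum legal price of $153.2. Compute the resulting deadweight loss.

$5550.51 thousand

Competitive equilibrium: 201 − 0.045Q = 135.5 + 0.055Q → Q* = 655, P* = 171.525.
At the ceiling P = 153.2, quantity supplied = (153.2 − 135.5)/0.055 = 321.8182.
Willingness to pay at Q' = 321.8182: 201 − 0.045·321.8182 = 186.5182.
ΔQ = 655 − 321.8182 = 333.1818; wedge = 186.5182 − 153.2 = 33.3182.
Deadweight loss = ½ × 333.1818 × 33.3182 = $5550.51 thousand.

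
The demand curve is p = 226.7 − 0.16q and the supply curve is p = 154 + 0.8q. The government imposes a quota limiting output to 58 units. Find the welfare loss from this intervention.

150.88

Competitive equilibrium: 226.7 − 0.16q = 154 + 0.8q → q* = 75.7292, p* = 214.5833.
At q = 58: demand price = 226.7 − 0.16·58 = 217.42; supply price = 154 + 0.8·58 = 200.4.
Δq = 75.7292 − 58 = 17.7292; wedge = 217.42 − 200.4 = 17.02.
Welfare loss = ½ × 17.7292 × 17.02 = 150.88.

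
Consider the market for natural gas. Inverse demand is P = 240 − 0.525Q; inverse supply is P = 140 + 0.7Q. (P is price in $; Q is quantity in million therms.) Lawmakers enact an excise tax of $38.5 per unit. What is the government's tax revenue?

Competitive equilibrium: 240 − 0.525Q = 140 + 0.7Q → Q* = 81.6327, P* = 197.1429.
With the tax, the buyer price exceeds the seller price by 38.5: (240 − 0.525Q) − (140 + 0.7Q) = 38.5 → Q' = 50.2041.
Tax revenue = 38.5 × 50.2041 = $1932.86 million.

$1932.86 million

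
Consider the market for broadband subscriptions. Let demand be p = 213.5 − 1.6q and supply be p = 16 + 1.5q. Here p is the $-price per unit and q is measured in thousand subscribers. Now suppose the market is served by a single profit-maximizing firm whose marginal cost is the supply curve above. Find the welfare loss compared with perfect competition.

Competitive equilibrium: 213.5 − 1.6q = 16 + 1.5q → q* = 63.7097, p* = 111.5645.
Marginal revenue: MR = 213.5 − 3.2q. Set MR = MC: 213.5 − 3.2q = 16 + 1.5q → q_m = 42.0213.
Price p_m = 213.5 − 1.6·42.0213 = 146.2659; MC(q_m) = 16 + 1.5·42.0213 = 79.032.
Competitive q* = 63.7097, so Δq = 21.6884; wedge = 146.2659 − 79.032 = 67.2339.
The triangle = ½ × 21.6884 × 67.2339 = $729.10 thousand.

$729.10 thousand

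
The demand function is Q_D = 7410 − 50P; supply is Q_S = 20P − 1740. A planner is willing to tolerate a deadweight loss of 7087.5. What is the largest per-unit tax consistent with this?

In inverse form: demand P = 148.2 − 0.02Q, supply P = 87 + 0.05Q.
Competitive equilibrium: 148.2 − 0.02Q = 87 + 0.05Q → Q* = 874.2857, P* = 130.7143.
A tax t gives ΔQ = t/0.07 and wedge t, so DWL = t²/0.14.
t²/0.14 = 7087.5 → t² = 992.25 → t = 31.5.

31.5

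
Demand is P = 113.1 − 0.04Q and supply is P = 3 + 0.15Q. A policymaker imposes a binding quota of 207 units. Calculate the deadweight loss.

13179.98

Competitive equilibrium: 113.1 − 0.04Q = 3 + 0.15Q → Q* = 579.4737, P* = 89.9211.
At Q = 207: demand price = 113.1 − 0.04·207 = 104.82; supply price = 3 + 0.15·207 = 34.05.
ΔQ = 579.4737 − 207 = 372.4737; wedge = 104.82 − 34.05 = 70.77.
DWL = ½ × 372.4737 × 70.77 = 13179.98.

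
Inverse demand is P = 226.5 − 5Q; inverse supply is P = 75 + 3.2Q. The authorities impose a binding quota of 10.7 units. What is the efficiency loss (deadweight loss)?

Competitive equilibrium: 226.5 − 5Q = 75 + 3.2Q → Q* = 18.4756, P* = 134.122.
At Q = 10.7: demand price = 226.5 − 5·10.7 = 173; supply price = 75 + 3.2·10.7 = 109.24.
ΔQ = 18.4756 − 10.7 = 7.7756; wedge = 173 − 109.24 = 63.76.
The triangle = ½ × 7.7756 × 63.76 = 247.89.

247.89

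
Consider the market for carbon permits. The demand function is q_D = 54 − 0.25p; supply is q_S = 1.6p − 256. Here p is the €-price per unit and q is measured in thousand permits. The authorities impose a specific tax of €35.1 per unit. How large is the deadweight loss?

In inverse form: demand p = 216 − 4q, supply p = 160 + 0.625q.
Competitive equilibrium: 216 − 4q = 160 + 0.625q → q* = 12.1081, p* = 167.5676.
With the tax, the buyer price exceeds the seller price by 35.1: (216 − 4q) − (160 + 0.625q) = 35.1 → q' = 4.5189.
Δq = 12.1081 − 4.5189 = 7.5892; the wedge equals the tax, 35.1.
Welfare loss = ½ × 7.5892 × 35.1 = €133.19 thousand.

€133.19 thousand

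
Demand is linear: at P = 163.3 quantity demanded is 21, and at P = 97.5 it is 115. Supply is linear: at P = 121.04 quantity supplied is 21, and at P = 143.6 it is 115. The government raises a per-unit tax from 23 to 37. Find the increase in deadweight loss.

446.81

Demand slope = (97.5 − 163.3)/(115 − 21) = −0.7, so P = 178 − 0.7Q.
Supply slope = (143.6 − 121.04)/(115 − 21) = 0.24, so P = 116 + 0.24Q.
Competitive equilibrium: 178 − 0.7Q = 116 + 0.24Q → Q* = 65.9574, P* = 131.8298.
For a per-unit tax t: ΔQ = t/0.94, so DWL = ½·t·(t/0.94) = t²/1.88.
At t = 23: DWL = 281.383. At t = 37: DWL = 728.191.
Increase = 728.191 − 281.383 = 446.81.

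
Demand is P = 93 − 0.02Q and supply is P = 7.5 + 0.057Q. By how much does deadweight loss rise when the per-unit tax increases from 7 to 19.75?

Competitive equilibrium: 93 − 0.02Q = 7.5 + 0.057Q → Q* = 1110.3896, P* = 70.7922.
For a per-unit tax t: ΔQ = t/0.077, so DWL = ½·t·(t/0.077) = t²/0.154.
At t = 7: DWL = 318.182. At t = 19.75: DWL = 2532.873.
Increase = 2532.873 − 318.182 = 2214.69.

2214.69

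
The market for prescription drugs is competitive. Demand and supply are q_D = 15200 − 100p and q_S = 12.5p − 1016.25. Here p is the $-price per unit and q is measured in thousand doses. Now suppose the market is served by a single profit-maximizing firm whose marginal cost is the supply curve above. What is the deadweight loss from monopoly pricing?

In inverse form: demand p = 152 − 0.01q, supply p = 81.3 + 0.08q.
Competitive equilibrium: 152 − 0.01q = 81.3 + 0.08q → q* = 785.5556, p* = 144.1444.
Marginal revenue: MR = 152 − 0.02q. Set MR = MC: 152 − 0.02q = 81.3 + 0.08q → q_m = 707.
Price p_m = 152 − 0.01·707 = 144.93; MC(q_m) = 81.3 + 0.08·707 = 137.86.
Competitive q* = 785.5556, so Δq = 78.5556; wedge = 144.93 − 137.86 = 7.07.
DWL = ½ × 78.5556 × 7.07 = $277.69 thousand.

$277.69 thousand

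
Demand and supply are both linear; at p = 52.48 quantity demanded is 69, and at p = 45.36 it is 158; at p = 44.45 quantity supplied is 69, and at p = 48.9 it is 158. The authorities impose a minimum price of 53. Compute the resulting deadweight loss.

Demand slope = (45.36 − 52.48)/(158 − 69) = −0.08, so p = 58 − 0.08q.
Supply slope = (48.9 − 44.45)/(158 − 69) = 0.05, so p = 41 + 0.05q.
Competitive equilibrium: 58 − 0.08q = 41 + 0.05q → q* = 130.7692, p* = 47.5385.
At the floor p = 53, quantity demanded = (58 − 53)/0.08 = 62.5.
Sellers' marginal cost at q' = 62.5: 41 + 0.05·62.5 = 44.125.
Δq = 130.7692 − 62.5 = 68.2692; wedge = 53 − 44.125 = 8.875.
Welfare loss = ½ × 68.2692 × 8.875 = 302.94.

302.94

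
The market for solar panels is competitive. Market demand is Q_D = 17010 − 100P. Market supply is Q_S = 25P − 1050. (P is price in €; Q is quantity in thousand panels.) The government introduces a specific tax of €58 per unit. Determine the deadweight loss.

€33640 thousand

In inverse form: demand P = 170.1 − 0.01Q, supply P = 42 + 0.04Q.
Competitive equilibrium: 170.1 − 0.01Q = 42 + 0.04Q → Q* = 2562, P* = 144.48.
With the tax, the buyer price exceeds the seller price by 58: (170.1 − 0.01Q) − (42 + 0.04Q) = 58 → Q' = 1402.
ΔQ = 2562 − 1402 = 1160; the wedge equals the tax, 58.
The triangle = ½ × 1160 × 58 = €33640 thousand.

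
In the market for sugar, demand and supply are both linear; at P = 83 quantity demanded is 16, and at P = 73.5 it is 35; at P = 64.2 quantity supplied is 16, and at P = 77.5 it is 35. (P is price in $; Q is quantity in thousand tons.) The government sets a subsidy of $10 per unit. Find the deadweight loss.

Demand slope = (73.5 − 83)/(35 − 16) = −0.5, so P = 91 − 0.5Q.
Supply slope = (77.5 − 64.2)/(35 − 16) = 0.7, so P = 53 + 0.7Q.
Competitive equilibrium: 91 − 0.5Q = 53 + 0.7Q → Q* = 31.6667, P* = 75.1667.
The subsidy lowers effective supply by 10: P = 43 + 0.7Q.
New quantity: 91 − 0.5Q = 43 + 0.7Q → Q' = 40.
Overproduction ΔQ = 40 − 31.6667 = 8.3333; wedge = subsidy = 10.
Deadweight loss = ½ × 8.3333 × 10 = $41.67 thousand.

$41.67 thousand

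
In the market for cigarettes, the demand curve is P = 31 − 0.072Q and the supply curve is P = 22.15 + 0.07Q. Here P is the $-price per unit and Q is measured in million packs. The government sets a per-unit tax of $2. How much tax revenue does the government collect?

Competitive equilibrium: 31 − 0.072Q = 22.15 + 0.07Q → Q* = 62.3239, P* = 26.5127.
With the tax, the buyer price exceeds the seller price by 2: (31 − 0.072Q) − (22.15 + 0.07Q) = 2 → Q' = 48.2394.
Tax revenue = 2 × 48.2394 = $96.48 million.

$96.48 million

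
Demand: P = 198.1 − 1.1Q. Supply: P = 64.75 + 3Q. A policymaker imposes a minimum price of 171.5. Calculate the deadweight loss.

142.68

Competitive equilibrium: 198.1 − 1.1Q = 64.75 + 3Q → Q* = 32.5244, P* = 162.3232.
At the floor P = 171.5, quantity demanded = (198.1 − 171.5)/1.1 = 24.1818.
Sellers' marginal cost at Q' = 24.1818: 64.75 + 3·24.1818 = 137.2954.
ΔQ = 32.5244 − 24.1818 = 8.3426; wedge = 171.5 − 137.2954 = 34.2046.
Welfare loss = ½ × 8.3426 × 34.2046 = 142.68.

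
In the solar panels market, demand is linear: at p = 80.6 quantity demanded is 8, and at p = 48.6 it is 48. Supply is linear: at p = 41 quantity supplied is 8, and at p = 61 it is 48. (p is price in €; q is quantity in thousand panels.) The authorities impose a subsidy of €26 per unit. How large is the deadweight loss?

€260 thousand

Demand slope = (48.6 − 80.6)/(48 − 8) = −0.8, so p = 87 − 0.8q.
Supply slope = (61 − 41)/(48 − 8) = 0.5, so p = 37 + 0.5q.
Competitive equilibrium: 87 − 0.8q = 37 + 0.5q → q* = 38.4615, p* = 56.2308.
The subsidy lowers effective supply by 26: p = 11 + 0.5q.
New quantity: 87 − 0.8q = 11 + 0.5q → q' = 58.4615.
Overproduction Δq = 58.4615 − 38.4615 = 20; wedge = subsidy = 26.
DWL = ½ × 20 × 26 = €260 thousand.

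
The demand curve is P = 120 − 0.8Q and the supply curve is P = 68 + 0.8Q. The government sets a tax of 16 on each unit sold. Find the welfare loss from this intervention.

Competitive equilibrium: 120 − 0.8Q = 68 + 0.8Q → Q* = 32.5, P* = 94.
With the tax, the buyer price exceeds the seller price by 16: (120 − 0.8Q) − (68 + 0.8Q) = 16 → Q' = 22.5.
ΔQ = 32.5 − 22.5 = 10; the wedge equals the tax, 16.
Welfare loss = ½ × 10 × 16 = 80.

80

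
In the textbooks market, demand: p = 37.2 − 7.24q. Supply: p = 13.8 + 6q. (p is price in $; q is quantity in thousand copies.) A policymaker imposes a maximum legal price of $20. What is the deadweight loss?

$3.57 thousand

Competitive equilibrium: 37.2 − 7.24q = 13.8 + 6q → q* = 1.7674, p* = 24.4042.
At the ceiling p = 20, quantity supplied = (20 − 13.8)/6 = 1.0333.
Willingness to pay at q' = 1.0333: 37.2 − 7.24·1.0333 = 29.7189.
Δq = 1.7674 − 1.0333 = 0.7341; wedge = 29.7189 − 20 = 9.7189.
Welfare loss = ½ × 0.7341 × 9.7189 = $3.57 thousand.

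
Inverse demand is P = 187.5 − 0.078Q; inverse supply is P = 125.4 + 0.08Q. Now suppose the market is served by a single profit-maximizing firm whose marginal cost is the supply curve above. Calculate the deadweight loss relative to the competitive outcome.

Competitive equilibrium: 187.5 − 0.078Q = 125.4 + 0.08Q → Q* = 393.038, P* = 156.843.
Marginal revenue: MR = 187.5 − 0.156Q. Set MR = MC: 187.5 − 0.156Q = 125.4 + 0.08Q → Q_m = 263.1356.
Price P_m = 187.5 − 0.078·263.1356 = 166.9754; MC(Q_m) = 125.4 + 0.08·263.1356 = 146.4508.
Competitive Q* = 393.038, so ΔQ = 129.9024; wedge = 166.9754 − 146.4508 = 20.5246.
DWL = ½ × 129.9024 × 20.5246 = 1333.10.

1333.10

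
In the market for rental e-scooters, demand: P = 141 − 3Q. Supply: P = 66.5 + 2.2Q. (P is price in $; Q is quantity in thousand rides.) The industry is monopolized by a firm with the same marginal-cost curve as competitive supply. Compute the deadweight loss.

Competitive equilibrium: 141 − 3Q = 66.5 + 2.2Q → Q* = 14.3269, P* = 98.0192.
Marginal revenue: MR = 141 − 6Q. Set MR = MC: 141 − 6Q = 66.5 + 2.2Q → Q_m = 9.0854.
Price P_m = 141 − 3·9.0854 = 113.7438; MC(Q_m) = 66.5 + 2.2·9.0854 = 86.4879.
Competitive Q* = 14.3269, so ΔQ = 5.2415; wedge = 113.7438 − 86.4879 = 27.2559.
The triangle = ½ × 5.2415 × 27.2559 = $71.43 thousand.

$71.43 thousand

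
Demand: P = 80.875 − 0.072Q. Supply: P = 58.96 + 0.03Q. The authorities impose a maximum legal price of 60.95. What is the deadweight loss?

Competitive equilibrium: 80.875 − 0.072Q = 58.96 + 0.03Q → Q* = 214.8529, P* = 65.4056.
At the ceiling P = 60.95, quantity supplied = (60.95 − 58.96)/0.03 = 66.3333.
Willingness to pay at Q' = 66.3333: 80.875 − 0.072·66.3333 = 76.099.
ΔQ = 214.8529 − 66.3333 = 148.5196; wedge = 76.099 − 60.95 = 15.149.
Deadweight loss = ½ × 148.5196 × 15.149 = 1124.96.

1124.96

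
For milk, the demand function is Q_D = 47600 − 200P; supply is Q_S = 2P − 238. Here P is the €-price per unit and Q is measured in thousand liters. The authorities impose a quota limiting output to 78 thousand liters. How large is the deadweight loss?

€6275 thousand

In inverse form: demand P = 238 − 0.005Q, supply P = 119 + 0.5Q.
Competitive equilibrium: 238 − 0.005Q = 119 + 0.5Q → Q* = 235.6436, P* = 236.8218.
At Q = 78: demand price = 238 − 0.005·78 = 237.61; supply price = 119 + 0.5·78 = 158.
ΔQ = 235.6436 − 78 = 157.6436; wedge = 237.61 − 158 = 79.61.
Welfare loss = ½ × 157.6436 × 79.61 = €6275 thousand.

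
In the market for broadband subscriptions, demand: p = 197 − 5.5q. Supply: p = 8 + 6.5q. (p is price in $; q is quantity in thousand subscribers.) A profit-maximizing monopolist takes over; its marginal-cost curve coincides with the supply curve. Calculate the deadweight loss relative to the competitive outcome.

$147.015 thousand

Competitive equilibrium: 197 − 5.5q = 8 + 6.5q → q* = 15.75, p* = 110.375.
Marginal revenue: MR = 197 − 11q. Set MR = MC: 197 − 11q = 8 + 6.5q → q_m = 10.8.
Price p_m = 197 − 5.5·10.8 = 137.6; MC(q_m) = 8 + 6.5·10.8 = 78.2.
Competitive q* = 15.75, so Δq = 4.95; wedge = 137.6 − 78.2 = 59.4.
Deadweight loss = ½ × 4.95 × 59.4 = $147.015 thousand.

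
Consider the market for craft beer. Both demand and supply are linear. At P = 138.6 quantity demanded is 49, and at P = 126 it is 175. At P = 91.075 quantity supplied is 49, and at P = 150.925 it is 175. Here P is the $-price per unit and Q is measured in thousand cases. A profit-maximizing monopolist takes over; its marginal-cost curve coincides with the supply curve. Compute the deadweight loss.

$109.37 thousand

Demand slope = (126 − 138.6)/(175 − 49) = −0.1, so P = 143.5 − 0.1Q.
Supply slope = (150.925 − 91.075)/(175 − 49) = 0.475, so P = 67.8 + 0.475Q.
Competitive equilibrium: 143.5 − 0.1Q = 67.8 + 0.475Q → Q* = 131.6522, P* = 130.3348.
Marginal revenue: MR = 143.5 − 0.2Q. Set MR = MC: 143.5 − 0.2Q = 67.8 + 0.475Q → Q_m = 112.1481.
Price P_m = 143.5 − 0.1·112.1481 = 132.2852; MC(Q_m) = 67.8 + 0.475·112.1481 = 121.0703.
Competitive Q* = 131.6522, so ΔQ = 19.5041; wedge = 132.2852 − 121.0703 = 11.2149.
Deadweight loss = ½ × 19.5041 × 11.2149 = $109.37 thousand.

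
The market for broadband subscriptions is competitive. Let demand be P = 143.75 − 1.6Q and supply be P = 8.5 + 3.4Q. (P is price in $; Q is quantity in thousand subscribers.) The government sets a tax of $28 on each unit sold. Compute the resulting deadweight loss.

Competitive equilibrium: 143.75 − 1.6Q = 8.5 + 3.4Q → Q* = 27.05, P* = 100.47.
With the tax, the buyer price exceeds the seller price by 28: (143.75 − 1.6Q) − (8.5 + 3.4Q) = 28 → Q' = 21.45.
ΔQ = 27.05 − 21.45 = 5.6; the wedge equals the tax, 28.
Welfare loss = ½ × 5.6 × 28 = $78.40 thousand.

$78.40 thousand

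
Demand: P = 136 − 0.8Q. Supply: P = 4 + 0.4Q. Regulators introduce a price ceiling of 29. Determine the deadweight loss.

Competitive equilibrium: 136 − 0.8Q = 4 + 0.4Q → Q* = 110, P* = 48.
At the ceiling P = 29, quantity supplied = (29 − 4)/0.4 = 62.5.
Willingness to pay at Q' = 62.5: 136 − 0.8·62.5 = 86.
ΔQ = 110 − 62.5 = 47.5; wedge = 86 − 29 = 57.
Deadweight loss = ½ × 47.5 × 57 = 1353.75.

1353.75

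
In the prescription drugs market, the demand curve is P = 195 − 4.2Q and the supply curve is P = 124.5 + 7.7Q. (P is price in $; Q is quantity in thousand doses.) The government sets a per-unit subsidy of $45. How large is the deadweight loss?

$85.08 thousand

Competitive equilibrium: 195 − 4.2Q = 124.5 + 7.7Q → Q* = 5.9244, P* = 170.1176.
The subsidy lowers effective supply by 45: P = 79.5 + 7.7Q.
New quantity: 195 − 4.2Q = 79.5 + 7.7Q → Q' = 9.7059.
Overproduction ΔQ = 9.7059 − 5.9244 = 3.7815; wedge = subsidy = 45.
Deadweight loss = ½ × 3.7815 × 45 = $85.08 thousand.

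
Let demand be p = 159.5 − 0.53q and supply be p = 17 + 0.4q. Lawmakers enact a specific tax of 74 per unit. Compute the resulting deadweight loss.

2944.09

Competitive equilibrium: 159.5 − 0.53q = 17 + 0.4q → q* = 153.2258, p* = 78.2903.
With the tax, the buyer price exceeds the seller price by 74: (159.5 − 0.53q) − (17 + 0.4q) = 74 → q' = 73.6559.
Δq = 153.2258 − 73.6559 = 79.5699; the wedge equals the tax, 74.
The triangle = ½ × 79.5699 × 74 = 2944.09.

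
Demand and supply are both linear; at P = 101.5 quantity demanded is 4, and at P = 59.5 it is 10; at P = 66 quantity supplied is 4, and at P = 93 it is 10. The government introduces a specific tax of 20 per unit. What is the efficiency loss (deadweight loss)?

Demand slope = (59.5 − 101.5)/(10 − 4) = −7, so P = 129.5 − 7Q.
Supply slope = (93 − 66)/(10 − 4) = 4.5, so P = 48 + 4.5Q.
Competitive equilibrium: 129.5 − 7Q = 48 + 4.5Q → Q* = 7.087, P* = 79.8913.
With the tax, the buyer price exceeds the seller price by 20: (129.5 − 7Q) − (48 + 4.5Q) = 20 → Q' = 5.3478.
ΔQ = 7.087 − 5.3478 = 1.7392; the wedge equals the tax, 20.
DWL = ½ × 1.7392 × 20 = 17.39.

17.39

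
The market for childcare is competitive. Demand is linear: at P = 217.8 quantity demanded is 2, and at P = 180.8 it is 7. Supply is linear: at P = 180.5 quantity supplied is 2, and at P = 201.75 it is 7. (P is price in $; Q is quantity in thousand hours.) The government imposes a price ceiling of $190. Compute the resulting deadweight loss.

Demand slope = (180.8 − 217.8)/(7 − 2) = −7.4, so P = 232.6 − 7.4Q.
Supply slope = (201.75 − 180.5)/(7 − 2) = 4.25, so P = 172 + 4.25Q.
Competitive equilibrium: 232.6 − 7.4Q = 172 + 4.25Q → Q* = 5.2017, P* = 194.1073.
At the ceiling P = 190, quantity supplied = (190 − 172)/4.25 = 4.2353.
Willingness to pay at Q' = 4.2353: 232.6 − 7.4·4.2353 = 201.2588.
ΔQ = 5.2017 − 4.2353 = 0.9664; wedge = 201.2588 − 190 = 11.2588.
Deadweight loss = ½ × 0.9664 × 11.2588 = $5.44 thousand.

$5.44 thousand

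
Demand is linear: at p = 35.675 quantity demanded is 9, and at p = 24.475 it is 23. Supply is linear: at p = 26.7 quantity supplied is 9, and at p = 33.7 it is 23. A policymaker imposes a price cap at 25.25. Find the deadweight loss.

62.48

Demand slope = (24.475 − 35.675)/(23 − 9) = −0.8, so p = 42.875 − 0.8q.
Supply slope = (33.7 − 26.7)/(23 − 9) = 0.5, so p = 22.2 + 0.5q.
Competitive equilibrium: 42.875 − 0.8q = 22.2 + 0.5q → q* = 15.90385, p* = 30.15192.
At the ceiling p = 25.25, quantity supplied = (25.25 − 22.2)/0.5 = 6.1.
Willingness to pay at q' = 6.1: 42.875 − 0.8·6.1 = 37.995.
Δq = 15.90385 − 6.1 = 9.80385; wedge = 37.995 − 25.25 = 12.745.
Welfare loss = ½ × 9.80385 × 12.745 = 62.48.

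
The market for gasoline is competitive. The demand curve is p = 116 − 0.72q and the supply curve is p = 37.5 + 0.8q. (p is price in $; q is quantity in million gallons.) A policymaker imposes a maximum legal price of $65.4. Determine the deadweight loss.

$213.73 million

Competitive equilibrium: 116 − 0.72q = 37.5 + 0.8q → q* = 51.6447, p* = 78.8158.
At the ceiling p = 65.4, quantity supplied = (65.4 − 37.5)/0.8 = 34.875.
Willingness to pay at q' = 34.875: 116 − 0.72·34.875 = 90.89.
Δq = 51.6447 − 34.875 = 16.7697; wedge = 90.89 − 65.4 = 25.49.
Deadweight loss = ½ × 16.7697 × 25.49 = $213.73 million.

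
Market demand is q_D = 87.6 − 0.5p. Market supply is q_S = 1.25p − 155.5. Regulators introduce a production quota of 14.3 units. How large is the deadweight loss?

20.67

In inverse form: demand p = 175.2 − 2q, supply p = 124.4 + 0.8q.
Competitive equilibrium: 175.2 − 2q = 124.4 + 0.8q → q* = 18.1429, p* = 138.9143.
At q = 14.3: demand price = 175.2 − 2·14.3 = 146.6; supply price = 124.4 + 0.8·14.3 = 135.84.
Δq = 18.1429 − 14.3 = 3.8429; wedge = 146.6 − 135.84 = 10.76.
DWL = ½ × 3.8429 × 10.76 = 20.67.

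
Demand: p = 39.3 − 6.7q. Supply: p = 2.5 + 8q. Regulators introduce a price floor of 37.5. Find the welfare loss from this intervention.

Competitive equilibrium: 39.3 − 6.7q = 2.5 + 8q → q* = 2.5034, p* = 22.5272.
At the floor p = 37.5, quantity demanded = (39.3 − 37.5)/6.7 = 0.2687.
Sellers' marginal cost at q' = 0.2687: 2.5 + 8·0.2687 = 4.6496.
Δq = 2.5034 − 0.2687 = 2.2347; wedge = 37.5 − 4.6496 = 32.8504.
Deadweight loss = ½ × 2.2347 × 32.8504 = 36.71.

36.71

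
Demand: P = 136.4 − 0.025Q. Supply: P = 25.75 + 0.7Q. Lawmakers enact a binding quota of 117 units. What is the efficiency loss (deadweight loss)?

459.95

Competitive equilibrium: 136.4 − 0.025Q = 25.75 + 0.7Q → Q* = 152.6207, P* = 132.5845.
At Q = 117: demand price = 136.4 − 0.025·117 = 133.475; supply price = 25.75 + 0.7·117 = 107.65.
ΔQ = 152.6207 − 117 = 35.6207; wedge = 133.475 − 107.65 = 25.825.
Welfare loss = ½ × 35.6207 × 25.825 = 459.95.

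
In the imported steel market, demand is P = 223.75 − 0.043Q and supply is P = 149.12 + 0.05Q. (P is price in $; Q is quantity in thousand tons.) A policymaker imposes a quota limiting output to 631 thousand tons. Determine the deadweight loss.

$1367.24 thousand

Competitive equilibrium: 223.75 − 0.043Q = 149.12 + 0.05Q → Q* = 802.4731, P* = 189.2437.
At Q = 631: demand price = 223.75 − 0.043·631 = 196.617; supply price = 149.12 + 0.05·631 = 180.67.
ΔQ = 802.4731 − 631 = 171.4731; wedge = 196.617 − 180.67 = 15.947.
DWL = ½ × 171.4731 × 15.947 = $1367.24 thousand.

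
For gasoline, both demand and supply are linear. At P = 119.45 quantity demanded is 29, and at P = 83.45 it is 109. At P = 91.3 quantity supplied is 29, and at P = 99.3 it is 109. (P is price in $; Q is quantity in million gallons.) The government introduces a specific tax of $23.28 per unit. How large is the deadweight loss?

$492.69 million

Demand slope = (83.45 − 119.45)/(109 − 29) = −0.45, so P = 132.5 − 0.45Q.
Supply slope = (99.3 − 91.3)/(109 − 29) = 0.1, so P = 88.4 + 0.1Q.
Competitive equilibrium: 132.5 − 0.45Q = 88.4 + 0.1Q → Q* = 80.1818, P* = 96.4182.
With the tax, the buyer price exceeds the seller price by 23.28: (132.5 − 0.45Q) − (88.4 + 0.1Q) = 23.28 → Q' = 37.8545.
ΔQ = 80.1818 − 37.8545 = 42.3273; the wedge equals the tax, 23.28.
DWL = ½ × 42.3273 × 23.28 = $492.69 million.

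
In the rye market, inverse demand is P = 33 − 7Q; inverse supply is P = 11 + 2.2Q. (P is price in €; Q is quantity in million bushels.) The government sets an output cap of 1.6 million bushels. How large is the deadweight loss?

Competitive equilibrium: 33 − 7Q = 11 + 2.2Q → Q* = 2.3913, P* = 16.2609.
At Q = 1.6: demand price = 33 − 7·1.6 = 21.8; supply price = 11 + 2.2·1.6 = 14.52.
ΔQ = 2.3913 − 1.6 = 0.7913; wedge = 21.8 − 14.52 = 7.28.
DWL = ½ × 0.7913 × 7.28 = €2.88 million.

€2.88 million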